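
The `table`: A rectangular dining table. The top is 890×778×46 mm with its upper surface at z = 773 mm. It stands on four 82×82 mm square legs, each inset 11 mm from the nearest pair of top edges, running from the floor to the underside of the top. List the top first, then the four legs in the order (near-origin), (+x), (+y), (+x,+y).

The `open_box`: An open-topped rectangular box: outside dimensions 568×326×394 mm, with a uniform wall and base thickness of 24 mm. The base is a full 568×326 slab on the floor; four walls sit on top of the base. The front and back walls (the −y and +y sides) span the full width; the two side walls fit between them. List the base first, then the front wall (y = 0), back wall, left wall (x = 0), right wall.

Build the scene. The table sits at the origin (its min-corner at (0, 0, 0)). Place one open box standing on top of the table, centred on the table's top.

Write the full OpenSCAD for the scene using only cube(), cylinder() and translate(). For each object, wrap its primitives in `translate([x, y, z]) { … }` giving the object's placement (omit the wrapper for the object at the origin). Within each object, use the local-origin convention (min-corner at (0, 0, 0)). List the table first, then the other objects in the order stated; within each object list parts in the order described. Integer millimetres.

translate([0, 0, 727]) cube([890, 778, 46]);
translate([11, 11, 0]) cube([82, 82, 727]);
translate([797, 11, 0]) cube([82, 82, 727]);
translate([11, 685, 0]) cube([82, 82, 727]);
translate([797, 685, 0]) cube([82, 82, 727]);
translate([161, 226, 773]) {
  cube([568, 326, 24]);
  translate([0, 0, 24]) cube([568, 24, 370]);
  translate([0, 302, 24]) cube([568, 24, 370]);
  translate([0, 24, 24]) cube([24, 278, 370]);
  translate([544, 24, 24]) cube([24, 278, 370]);
}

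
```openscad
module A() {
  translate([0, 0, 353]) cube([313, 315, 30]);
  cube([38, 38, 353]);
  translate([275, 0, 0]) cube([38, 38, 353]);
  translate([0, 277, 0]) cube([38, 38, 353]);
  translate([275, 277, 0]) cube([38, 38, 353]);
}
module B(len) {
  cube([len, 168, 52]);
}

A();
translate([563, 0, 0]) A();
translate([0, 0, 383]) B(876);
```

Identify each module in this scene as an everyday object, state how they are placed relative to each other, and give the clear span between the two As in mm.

A is a stool. B is a beam. A beam spans the tops of two stools. The clear span between the two stools is 250 mm.

Second stool starts at x = 563; first ends at x = 313; clear span = 563 − 313 = 250 mm.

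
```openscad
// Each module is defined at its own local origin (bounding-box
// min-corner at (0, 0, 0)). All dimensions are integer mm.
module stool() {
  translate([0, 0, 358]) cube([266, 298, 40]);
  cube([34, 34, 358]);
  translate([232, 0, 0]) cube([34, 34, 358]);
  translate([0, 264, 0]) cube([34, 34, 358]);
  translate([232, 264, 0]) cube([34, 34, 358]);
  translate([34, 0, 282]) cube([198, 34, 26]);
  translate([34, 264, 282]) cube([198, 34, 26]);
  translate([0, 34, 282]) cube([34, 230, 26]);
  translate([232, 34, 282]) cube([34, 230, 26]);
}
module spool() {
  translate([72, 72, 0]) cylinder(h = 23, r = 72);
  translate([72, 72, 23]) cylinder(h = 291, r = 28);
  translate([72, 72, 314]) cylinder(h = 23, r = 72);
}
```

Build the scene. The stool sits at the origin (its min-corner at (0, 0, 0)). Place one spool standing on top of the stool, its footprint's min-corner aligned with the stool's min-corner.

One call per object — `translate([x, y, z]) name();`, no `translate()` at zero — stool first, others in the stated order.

stool();
translate([0, 0, 398]) spool();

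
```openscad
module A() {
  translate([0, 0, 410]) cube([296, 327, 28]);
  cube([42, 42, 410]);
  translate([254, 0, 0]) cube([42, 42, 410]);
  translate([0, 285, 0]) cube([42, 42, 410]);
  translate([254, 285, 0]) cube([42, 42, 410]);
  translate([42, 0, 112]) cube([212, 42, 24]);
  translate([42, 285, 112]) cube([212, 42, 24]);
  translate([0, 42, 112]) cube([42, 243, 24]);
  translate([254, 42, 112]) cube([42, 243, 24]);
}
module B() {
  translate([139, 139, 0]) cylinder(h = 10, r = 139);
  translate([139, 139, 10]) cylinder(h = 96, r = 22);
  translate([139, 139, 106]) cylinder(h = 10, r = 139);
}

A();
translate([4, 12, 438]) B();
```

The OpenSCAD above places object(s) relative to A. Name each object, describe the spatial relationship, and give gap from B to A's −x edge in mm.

The spool's min-x is at 4; the stool's min-x is 0; gap = 4 mm.

A is a stool. B is a spool. The spool is on top of the stool. The gap from the spool to the stool's −x edge is 4 mm.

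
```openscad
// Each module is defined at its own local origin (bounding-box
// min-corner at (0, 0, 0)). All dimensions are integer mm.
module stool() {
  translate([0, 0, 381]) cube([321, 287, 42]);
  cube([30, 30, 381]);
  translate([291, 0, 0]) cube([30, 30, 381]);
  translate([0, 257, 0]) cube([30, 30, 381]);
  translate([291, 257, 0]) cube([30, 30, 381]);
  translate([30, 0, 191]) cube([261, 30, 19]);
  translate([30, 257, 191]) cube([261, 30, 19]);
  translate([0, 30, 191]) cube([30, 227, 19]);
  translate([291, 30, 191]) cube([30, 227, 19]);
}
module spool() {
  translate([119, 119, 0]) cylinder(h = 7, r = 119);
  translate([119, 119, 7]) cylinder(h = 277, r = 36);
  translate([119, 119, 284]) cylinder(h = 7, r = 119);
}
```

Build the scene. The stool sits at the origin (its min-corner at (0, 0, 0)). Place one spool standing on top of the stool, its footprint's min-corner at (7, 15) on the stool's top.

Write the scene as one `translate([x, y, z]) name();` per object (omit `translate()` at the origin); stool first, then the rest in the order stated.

stool();
translate([7, 15, 423]) spool();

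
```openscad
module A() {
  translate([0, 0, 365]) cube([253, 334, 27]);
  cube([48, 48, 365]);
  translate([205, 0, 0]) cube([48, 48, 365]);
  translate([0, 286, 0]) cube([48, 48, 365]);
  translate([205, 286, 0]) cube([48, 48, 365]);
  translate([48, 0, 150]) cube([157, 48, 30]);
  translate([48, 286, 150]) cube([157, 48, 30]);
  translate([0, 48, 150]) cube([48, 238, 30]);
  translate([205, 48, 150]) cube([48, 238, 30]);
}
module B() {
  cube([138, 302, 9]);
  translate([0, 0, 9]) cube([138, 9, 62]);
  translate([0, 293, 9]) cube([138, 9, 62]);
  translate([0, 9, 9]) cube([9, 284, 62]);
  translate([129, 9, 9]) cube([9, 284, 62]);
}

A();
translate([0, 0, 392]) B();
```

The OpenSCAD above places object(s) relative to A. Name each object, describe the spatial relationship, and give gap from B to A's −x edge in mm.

A is a stool. B is an open box. The open box is on top of the stool. The gap from the open box to the stool's −x edge is 0 mm.

The open box's min-x is at 0; the stool's min-x is 0; gap = 0 mm.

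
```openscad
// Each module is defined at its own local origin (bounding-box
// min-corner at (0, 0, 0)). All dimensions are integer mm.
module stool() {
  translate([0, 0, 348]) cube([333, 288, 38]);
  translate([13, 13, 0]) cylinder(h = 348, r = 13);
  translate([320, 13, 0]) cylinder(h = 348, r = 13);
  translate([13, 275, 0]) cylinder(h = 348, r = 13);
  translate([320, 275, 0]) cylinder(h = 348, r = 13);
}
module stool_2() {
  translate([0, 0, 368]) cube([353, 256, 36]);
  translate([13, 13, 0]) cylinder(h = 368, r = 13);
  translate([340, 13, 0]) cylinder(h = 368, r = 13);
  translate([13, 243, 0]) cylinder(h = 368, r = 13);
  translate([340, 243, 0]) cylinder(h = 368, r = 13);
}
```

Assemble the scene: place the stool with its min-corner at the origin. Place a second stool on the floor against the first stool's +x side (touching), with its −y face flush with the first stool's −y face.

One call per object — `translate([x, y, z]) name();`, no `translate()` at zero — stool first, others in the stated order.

stool();
translate([333, 0, 0]) stool_2();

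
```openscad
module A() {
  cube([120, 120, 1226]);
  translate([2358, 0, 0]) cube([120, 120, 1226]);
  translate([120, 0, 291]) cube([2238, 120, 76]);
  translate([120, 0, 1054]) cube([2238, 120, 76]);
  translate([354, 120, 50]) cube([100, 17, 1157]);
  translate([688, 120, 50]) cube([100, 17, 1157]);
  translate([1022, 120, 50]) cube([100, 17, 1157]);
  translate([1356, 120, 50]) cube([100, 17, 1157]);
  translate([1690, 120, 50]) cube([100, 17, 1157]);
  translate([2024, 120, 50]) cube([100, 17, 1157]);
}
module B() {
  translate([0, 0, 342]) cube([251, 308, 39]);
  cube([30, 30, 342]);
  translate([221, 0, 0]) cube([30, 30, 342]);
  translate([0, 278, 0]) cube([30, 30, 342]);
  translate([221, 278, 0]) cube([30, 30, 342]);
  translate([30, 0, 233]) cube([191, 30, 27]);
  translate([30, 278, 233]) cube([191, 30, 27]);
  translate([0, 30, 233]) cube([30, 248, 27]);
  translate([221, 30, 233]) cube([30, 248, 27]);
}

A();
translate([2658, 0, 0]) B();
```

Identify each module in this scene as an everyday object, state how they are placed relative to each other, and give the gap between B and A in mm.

The stool's nearest face is 180 mm from the fence section's +x face.

A is a fence section. B is a stool. The stool is on the floor beside the fence section on its +x side. The gap between the stool and the fence section is 180 mm.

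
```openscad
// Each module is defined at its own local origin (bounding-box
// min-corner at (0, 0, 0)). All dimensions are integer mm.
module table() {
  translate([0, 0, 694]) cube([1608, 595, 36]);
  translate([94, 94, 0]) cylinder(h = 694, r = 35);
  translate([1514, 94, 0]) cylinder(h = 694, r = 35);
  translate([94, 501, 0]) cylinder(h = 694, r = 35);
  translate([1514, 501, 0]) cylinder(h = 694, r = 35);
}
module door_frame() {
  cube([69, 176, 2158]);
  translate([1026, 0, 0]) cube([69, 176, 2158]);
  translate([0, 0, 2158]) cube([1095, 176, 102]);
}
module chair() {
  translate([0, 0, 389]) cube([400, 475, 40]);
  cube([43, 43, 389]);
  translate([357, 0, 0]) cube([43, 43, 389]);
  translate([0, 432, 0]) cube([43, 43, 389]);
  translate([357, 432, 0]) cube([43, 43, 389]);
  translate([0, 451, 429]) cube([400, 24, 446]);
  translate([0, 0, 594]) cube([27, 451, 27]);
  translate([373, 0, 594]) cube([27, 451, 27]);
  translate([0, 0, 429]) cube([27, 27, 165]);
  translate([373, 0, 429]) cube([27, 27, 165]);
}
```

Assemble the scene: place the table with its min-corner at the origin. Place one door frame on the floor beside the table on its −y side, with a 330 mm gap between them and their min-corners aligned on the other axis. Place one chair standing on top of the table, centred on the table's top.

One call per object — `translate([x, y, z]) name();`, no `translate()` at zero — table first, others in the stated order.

table();
translate([0, -506, 0]) door_frame();
translate([604, 60, 730]) chair();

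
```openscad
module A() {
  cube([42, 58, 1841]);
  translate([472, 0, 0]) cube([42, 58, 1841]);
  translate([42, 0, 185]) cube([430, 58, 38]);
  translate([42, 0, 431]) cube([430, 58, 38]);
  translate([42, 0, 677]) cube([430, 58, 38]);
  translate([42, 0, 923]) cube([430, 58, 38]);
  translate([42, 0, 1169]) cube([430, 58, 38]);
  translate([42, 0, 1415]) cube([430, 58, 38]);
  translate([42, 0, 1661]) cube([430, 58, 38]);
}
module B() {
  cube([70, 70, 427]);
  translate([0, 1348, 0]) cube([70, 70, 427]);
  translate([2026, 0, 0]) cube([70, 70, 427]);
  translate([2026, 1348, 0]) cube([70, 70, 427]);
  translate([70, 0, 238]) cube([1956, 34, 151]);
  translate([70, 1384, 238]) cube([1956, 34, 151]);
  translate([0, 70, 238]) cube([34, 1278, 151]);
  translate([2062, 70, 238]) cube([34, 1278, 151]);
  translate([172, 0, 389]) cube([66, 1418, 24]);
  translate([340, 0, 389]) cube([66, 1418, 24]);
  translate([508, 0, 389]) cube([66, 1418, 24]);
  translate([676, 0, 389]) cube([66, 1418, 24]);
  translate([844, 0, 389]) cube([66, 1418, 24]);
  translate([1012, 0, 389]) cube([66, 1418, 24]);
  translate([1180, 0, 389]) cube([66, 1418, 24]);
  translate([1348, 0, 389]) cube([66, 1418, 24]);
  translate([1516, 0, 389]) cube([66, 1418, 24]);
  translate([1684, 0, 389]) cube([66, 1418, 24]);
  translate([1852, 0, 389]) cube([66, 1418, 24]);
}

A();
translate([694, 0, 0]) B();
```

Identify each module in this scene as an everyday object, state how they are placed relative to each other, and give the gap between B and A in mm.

A is a ladder. B is a bed frame. The bed frame is on the floor beside the ladder on its +x side. The gap between the bed frame and the ladder is 180 mm.

The bed frame's nearest face is 180 mm from the ladder's +x face.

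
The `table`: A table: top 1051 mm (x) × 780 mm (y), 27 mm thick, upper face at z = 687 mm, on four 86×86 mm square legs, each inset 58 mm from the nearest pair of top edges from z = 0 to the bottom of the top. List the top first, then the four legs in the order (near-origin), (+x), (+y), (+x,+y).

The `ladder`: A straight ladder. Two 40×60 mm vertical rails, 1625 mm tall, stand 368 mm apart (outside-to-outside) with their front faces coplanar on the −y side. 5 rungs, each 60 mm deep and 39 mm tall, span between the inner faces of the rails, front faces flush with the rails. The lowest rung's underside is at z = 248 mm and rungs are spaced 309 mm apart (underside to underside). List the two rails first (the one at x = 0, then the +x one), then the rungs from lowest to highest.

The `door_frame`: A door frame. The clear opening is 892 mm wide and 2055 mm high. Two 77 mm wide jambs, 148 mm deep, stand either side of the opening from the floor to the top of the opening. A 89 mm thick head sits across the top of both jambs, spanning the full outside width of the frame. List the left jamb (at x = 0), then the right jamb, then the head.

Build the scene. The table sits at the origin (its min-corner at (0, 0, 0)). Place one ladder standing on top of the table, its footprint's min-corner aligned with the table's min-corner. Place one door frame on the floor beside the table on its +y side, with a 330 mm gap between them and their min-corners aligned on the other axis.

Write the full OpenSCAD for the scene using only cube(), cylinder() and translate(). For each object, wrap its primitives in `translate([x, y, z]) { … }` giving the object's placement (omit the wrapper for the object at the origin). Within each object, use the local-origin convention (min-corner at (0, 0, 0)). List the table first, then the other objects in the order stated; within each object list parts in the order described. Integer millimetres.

translate([0, 0, 660]) cube([1051, 780, 27]);
translate([58, 58, 0]) cube([86, 86, 660]);
translate([907, 58, 0]) cube([86, 86, 660]);
translate([58, 636, 0]) cube([86, 86, 660]);
translate([907, 636, 0]) cube([86, 86, 660]);
translate([0, 0, 687]) {
  cube([40, 60, 1625]);
  translate([328, 0, 0]) cube([40, 60, 1625]);
  translate([40, 0, 248]) cube([288, 60, 39]);
  translate([40, 0, 557]) cube([288, 60, 39]);
  translate([40, 0, 866]) cube([288, 60, 39]);
  translate([40, 0, 1175]) cube([288, 60, 39]);
  translate([40, 0, 1484]) cube([288, 60, 39]);
}
translate([0, 1110, 0]) {
  cube([77, 148, 2055]);
  translate([969, 0, 0]) cube([77, 148, 2055]);
  translate([0, 0, 2055]) cube([1046, 148, 89]);
}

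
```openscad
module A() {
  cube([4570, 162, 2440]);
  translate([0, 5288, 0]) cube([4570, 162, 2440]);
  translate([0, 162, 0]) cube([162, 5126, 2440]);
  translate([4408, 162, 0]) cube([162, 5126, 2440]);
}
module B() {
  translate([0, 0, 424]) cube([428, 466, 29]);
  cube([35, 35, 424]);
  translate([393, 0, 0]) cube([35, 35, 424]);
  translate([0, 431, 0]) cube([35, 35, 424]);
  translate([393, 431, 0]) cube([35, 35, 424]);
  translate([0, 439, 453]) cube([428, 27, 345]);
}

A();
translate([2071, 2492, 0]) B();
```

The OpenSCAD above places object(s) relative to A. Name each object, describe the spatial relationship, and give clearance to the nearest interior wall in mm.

Clearances: x = 1909, y = 2330; minimum 1909 mm.

A is a house frame. B is a chair. The chair sits inside the house frame, centred. The clearance to the nearest interior wall is 1909 mm.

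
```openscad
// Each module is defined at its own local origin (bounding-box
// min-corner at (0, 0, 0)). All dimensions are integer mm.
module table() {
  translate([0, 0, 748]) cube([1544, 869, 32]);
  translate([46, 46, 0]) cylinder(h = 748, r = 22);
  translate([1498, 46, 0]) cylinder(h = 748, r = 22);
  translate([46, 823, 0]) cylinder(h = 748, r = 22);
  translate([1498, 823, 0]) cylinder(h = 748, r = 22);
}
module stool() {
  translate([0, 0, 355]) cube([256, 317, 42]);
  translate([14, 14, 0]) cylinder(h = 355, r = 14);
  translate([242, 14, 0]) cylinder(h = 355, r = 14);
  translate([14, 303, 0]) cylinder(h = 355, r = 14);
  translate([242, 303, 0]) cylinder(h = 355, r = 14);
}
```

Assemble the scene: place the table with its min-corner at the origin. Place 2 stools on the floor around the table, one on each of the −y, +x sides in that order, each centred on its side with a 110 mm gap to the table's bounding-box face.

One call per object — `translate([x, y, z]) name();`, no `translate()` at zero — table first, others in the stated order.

table();
translate([644, -427, 0]) stool();
translate([1654, 276, 0]) stool();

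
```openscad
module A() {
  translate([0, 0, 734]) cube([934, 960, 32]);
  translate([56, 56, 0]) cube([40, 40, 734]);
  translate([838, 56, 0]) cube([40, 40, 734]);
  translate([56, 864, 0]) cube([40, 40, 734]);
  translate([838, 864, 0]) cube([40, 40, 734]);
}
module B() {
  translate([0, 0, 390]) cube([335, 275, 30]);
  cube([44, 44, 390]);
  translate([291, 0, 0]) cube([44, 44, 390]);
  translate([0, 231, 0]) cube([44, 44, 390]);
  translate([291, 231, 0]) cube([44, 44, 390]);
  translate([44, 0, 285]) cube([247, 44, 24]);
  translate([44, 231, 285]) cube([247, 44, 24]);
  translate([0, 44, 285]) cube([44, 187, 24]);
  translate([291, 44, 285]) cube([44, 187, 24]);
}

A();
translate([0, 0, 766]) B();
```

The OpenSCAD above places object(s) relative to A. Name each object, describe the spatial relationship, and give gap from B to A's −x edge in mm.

A is a table. B is a stool. The stool is on top of the table. The gap from the stool to the table's −x edge is 0 mm.

The stool's min-x is at 0; the table's min-x is 0; gap = 0 mm.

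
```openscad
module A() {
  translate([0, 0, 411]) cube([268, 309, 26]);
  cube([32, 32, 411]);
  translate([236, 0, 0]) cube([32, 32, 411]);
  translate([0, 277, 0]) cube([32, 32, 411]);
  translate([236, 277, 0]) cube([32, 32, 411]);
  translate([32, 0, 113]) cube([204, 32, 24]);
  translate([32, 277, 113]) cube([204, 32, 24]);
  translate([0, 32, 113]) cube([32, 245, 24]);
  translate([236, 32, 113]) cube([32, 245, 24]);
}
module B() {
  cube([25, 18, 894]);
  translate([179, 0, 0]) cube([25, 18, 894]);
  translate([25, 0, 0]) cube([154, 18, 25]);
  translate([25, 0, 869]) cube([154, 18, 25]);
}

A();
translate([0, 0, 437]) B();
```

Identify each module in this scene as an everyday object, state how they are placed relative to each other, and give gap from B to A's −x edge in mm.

The picture frame's min-x is at 0; the stool's min-x is 0; gap = 0 mm.

A is a stool. B is a picture frame. The picture frame is on top of the stool. The gap from the picture frame to the stool's −x edge is 0 mm.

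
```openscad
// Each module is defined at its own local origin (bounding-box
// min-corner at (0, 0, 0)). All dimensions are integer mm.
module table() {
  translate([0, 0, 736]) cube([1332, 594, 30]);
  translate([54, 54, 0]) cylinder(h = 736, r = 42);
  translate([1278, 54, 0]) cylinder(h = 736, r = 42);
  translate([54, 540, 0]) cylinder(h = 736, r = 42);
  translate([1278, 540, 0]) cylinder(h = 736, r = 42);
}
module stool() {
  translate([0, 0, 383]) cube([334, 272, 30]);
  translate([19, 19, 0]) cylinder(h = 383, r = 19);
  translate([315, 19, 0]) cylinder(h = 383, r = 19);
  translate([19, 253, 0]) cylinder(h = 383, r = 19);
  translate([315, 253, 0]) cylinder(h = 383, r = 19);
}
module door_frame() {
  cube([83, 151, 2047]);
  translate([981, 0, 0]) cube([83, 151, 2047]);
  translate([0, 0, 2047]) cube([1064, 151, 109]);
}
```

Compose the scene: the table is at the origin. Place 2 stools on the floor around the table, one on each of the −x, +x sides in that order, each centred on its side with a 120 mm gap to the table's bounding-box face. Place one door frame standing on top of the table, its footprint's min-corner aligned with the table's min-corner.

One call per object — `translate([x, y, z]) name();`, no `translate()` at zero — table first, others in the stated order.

table();
translate([-454, 161, 0]) stool();
translate([1452, 161, 0]) stool();
translate([0, 0, 766]) door_frame();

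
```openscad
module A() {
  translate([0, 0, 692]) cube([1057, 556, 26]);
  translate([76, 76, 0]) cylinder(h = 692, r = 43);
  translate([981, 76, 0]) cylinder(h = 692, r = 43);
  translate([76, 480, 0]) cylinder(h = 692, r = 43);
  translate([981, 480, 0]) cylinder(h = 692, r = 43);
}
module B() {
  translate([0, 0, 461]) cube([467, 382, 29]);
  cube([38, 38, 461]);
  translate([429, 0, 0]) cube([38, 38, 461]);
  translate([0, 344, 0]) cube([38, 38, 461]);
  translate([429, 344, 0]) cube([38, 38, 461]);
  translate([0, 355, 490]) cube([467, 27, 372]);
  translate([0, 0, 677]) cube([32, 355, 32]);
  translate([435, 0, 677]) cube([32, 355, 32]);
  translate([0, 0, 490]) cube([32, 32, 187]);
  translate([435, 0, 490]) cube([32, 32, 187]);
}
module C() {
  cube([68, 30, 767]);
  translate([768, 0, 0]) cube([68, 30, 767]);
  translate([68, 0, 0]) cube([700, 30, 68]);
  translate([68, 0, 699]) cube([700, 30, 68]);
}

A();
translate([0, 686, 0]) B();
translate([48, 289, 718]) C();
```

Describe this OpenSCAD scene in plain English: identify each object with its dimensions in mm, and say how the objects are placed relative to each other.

A is a table with a 1057×556 mm rectangular top, 26 mm thick, top surface at z = 718 mm, supported by four round legs of 86 mm diameter, each leg's bounding box inset 33 mm from the nearest pair of top edges, running from the floor.

B is a chair: 467×382 mm seat, 29 mm thick, top at z = 490 mm, on four 38 mm square corner legs flush with the seat edges. A 27 mm thick backrest slab spans the full seat width, extending 372 mm above the seat top, its back face flush with the seat's +y edge. Two armrests of 32×32 mm section run along each side from the seat's front edge to the front of the backrest, top faces 219 mm above the seat top and outer faces flush with the seat's x-edges; a 32×32 mm post under the front of each armrest stands on the seat at the front corner.

C is a rectangular picture frame lying in the x–z plane (depth along y). The opening is 700 mm wide (x) by 631 mm tall (z), surrounded by a border 68 mm wide on all four sides. The frame is 30 mm deep and is made of two full-height vertical stiles with two horizontal rails fitted between them.

The chair is on the floor beside the table on its +y side. The picture frame is on top of the table.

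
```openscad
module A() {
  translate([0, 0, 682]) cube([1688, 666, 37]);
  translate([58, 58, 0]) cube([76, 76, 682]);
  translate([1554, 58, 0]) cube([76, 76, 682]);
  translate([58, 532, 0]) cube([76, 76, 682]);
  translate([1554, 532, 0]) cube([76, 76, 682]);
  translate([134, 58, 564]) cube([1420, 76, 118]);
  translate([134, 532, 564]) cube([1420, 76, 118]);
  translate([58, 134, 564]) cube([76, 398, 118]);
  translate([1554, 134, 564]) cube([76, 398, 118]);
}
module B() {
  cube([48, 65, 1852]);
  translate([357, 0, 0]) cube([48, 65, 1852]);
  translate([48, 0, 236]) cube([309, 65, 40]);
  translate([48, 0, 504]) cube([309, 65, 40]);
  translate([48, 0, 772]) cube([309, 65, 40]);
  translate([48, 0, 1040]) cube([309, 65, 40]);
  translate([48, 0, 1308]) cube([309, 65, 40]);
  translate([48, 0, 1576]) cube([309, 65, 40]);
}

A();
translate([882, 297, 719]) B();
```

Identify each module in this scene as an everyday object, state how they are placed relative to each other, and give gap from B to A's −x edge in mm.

A is a table. B is a ladder. The ladder is on top of the table. The gap from the ladder to the table's −x edge is 882 mm.

The ladder's min-x is at 882; the table's min-x is 0; gap = 882 mm.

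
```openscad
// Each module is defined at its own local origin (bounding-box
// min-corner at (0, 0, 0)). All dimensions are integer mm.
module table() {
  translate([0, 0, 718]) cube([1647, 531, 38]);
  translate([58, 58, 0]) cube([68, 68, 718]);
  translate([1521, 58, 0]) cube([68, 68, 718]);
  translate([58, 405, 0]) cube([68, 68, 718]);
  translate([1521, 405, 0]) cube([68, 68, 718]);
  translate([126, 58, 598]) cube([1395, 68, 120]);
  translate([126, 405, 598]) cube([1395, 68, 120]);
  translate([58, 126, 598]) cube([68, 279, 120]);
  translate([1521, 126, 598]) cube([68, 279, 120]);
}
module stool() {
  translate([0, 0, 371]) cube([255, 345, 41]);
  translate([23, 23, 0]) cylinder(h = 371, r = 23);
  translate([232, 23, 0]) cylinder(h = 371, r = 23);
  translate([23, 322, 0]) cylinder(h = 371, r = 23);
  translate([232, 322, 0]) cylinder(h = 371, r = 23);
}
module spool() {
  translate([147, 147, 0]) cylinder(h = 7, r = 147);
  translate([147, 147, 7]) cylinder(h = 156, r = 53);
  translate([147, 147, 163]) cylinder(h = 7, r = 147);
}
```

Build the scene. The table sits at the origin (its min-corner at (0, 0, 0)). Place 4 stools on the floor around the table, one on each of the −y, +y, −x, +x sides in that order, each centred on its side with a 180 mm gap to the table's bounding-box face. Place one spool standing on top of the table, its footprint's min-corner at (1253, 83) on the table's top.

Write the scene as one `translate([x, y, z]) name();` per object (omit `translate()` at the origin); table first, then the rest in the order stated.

table();
translate([696, -525, 0]) stool();
translate([696, 711, 0]) stool();
translate([-435, 93, 0]) stool();
translate([1827, 93, 0]) stool();
translate([1253, 83, 756]) spool();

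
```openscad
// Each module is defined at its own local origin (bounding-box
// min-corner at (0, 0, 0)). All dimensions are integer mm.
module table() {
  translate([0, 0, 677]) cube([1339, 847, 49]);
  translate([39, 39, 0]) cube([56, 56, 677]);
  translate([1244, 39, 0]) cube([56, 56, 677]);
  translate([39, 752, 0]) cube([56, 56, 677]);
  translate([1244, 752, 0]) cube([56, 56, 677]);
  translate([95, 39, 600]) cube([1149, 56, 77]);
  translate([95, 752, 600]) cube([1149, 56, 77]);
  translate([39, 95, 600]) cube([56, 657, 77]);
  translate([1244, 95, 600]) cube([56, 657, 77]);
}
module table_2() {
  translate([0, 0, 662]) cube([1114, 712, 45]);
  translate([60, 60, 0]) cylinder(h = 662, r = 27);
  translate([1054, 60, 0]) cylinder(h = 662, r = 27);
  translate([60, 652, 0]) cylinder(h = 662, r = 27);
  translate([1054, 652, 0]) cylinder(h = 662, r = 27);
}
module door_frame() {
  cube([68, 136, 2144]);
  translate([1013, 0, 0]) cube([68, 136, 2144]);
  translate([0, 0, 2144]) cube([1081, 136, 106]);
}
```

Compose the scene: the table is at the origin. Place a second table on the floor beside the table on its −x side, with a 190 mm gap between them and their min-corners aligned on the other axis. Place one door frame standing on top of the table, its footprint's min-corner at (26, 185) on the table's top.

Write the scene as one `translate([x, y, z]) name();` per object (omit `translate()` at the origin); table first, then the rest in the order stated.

table();
translate([-1304, 0, 0]) table_2();
translate([26, 185, 726]) door_frame();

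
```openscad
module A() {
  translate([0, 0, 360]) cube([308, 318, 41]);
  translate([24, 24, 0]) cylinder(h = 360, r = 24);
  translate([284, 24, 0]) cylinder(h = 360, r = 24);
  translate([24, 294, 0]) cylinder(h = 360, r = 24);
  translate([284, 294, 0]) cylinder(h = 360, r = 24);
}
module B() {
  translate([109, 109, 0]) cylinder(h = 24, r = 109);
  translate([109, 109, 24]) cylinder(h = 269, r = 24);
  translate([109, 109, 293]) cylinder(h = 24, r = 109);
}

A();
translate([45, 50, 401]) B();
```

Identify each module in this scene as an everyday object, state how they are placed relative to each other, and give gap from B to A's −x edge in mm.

A is a stool. B is a spool. The spool is on top of the stool, centred. The gap from the spool to the stool's −x edge is 45 mm.

The spool's min-x is at 45; the stool's min-x is 0; gap = 45 mm.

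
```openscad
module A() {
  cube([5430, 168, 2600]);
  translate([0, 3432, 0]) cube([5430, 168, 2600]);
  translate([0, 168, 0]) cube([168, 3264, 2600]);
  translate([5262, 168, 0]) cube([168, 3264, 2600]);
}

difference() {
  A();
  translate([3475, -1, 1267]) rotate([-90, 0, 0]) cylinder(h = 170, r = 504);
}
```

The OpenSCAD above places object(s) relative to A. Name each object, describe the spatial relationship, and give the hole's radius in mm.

A is a house frame. The house frame has a circular hole through its front wall. The hole's radius is 504 mm.

The subtracted cylinder has r = 504 mm.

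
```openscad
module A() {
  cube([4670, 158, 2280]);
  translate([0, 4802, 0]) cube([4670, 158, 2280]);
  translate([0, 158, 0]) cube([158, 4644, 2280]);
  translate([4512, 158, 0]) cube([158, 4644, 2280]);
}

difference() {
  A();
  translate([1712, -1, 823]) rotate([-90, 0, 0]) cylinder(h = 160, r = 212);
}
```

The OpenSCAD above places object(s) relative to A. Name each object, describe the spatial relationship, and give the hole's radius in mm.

A is a house frame. The house frame has a circular hole through its front wall. The hole's radius is 212 mm.

The subtracted cylinder has r = 212 mm.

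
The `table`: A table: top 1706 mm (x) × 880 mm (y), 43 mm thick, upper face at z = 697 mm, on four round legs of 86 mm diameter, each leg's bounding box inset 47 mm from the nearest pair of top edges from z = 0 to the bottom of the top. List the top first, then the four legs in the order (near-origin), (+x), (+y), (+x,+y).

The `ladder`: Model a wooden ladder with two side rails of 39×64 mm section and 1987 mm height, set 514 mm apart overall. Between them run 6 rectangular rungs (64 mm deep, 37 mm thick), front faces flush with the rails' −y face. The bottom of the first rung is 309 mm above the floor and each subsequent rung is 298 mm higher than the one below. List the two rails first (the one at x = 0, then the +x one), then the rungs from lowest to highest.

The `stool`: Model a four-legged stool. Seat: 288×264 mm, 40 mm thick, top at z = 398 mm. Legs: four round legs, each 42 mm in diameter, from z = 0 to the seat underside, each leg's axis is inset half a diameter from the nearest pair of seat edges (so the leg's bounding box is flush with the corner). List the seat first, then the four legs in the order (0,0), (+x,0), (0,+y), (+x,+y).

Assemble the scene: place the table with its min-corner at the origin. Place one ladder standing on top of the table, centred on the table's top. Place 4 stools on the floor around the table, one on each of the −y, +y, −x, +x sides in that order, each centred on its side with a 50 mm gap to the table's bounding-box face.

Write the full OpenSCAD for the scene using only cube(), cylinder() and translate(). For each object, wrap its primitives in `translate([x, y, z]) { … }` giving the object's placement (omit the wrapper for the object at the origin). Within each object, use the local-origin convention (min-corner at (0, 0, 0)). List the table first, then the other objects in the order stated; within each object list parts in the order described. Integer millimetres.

translate([0, 0, 654]) cube([1706, 880, 43]);
translate([90, 90, 0]) cylinder(h = 654, r = 43);
translate([1616, 90, 0]) cylinder(h = 654, r = 43);
translate([90, 790, 0]) cylinder(h = 654, r = 43);
translate([1616, 790, 0]) cylinder(h = 654, r = 43);
translate([596, 408, 697]) {
  cube([39, 64, 1987]);
  translate([475, 0, 0]) cube([39, 64, 1987]);
  translate([39, 0, 309]) cube([436, 64, 37]);
  translate([39, 0, 607]) cube([436, 64, 37]);
  translate([39, 0, 905]) cube([436, 64, 37]);
  translate([39, 0, 1203]) cube([436, 64, 37]);
  translate([39, 0, 1501]) cube([436, 64, 37]);
  translate([39, 0, 1799]) cube([436, 64, 37]);
}
translate([709, -314, 0]) {
  translate([0, 0, 358]) cube([288, 264, 40]);
  translate([21, 21, 0]) cylinder(h = 358, r = 21);
  translate([267, 21, 0]) cylinder(h = 358, r = 21);
  translate([21, 243, 0]) cylinder(h = 358, r = 21);
  translate([267, 243, 0]) cylinder(h = 358, r = 21);
}
translate([709, 930, 0]) {
  translate([0, 0, 358]) cube([288, 264, 40]);
  translate([21, 21, 0]) cylinder(h = 358, r = 21);
  translate([267, 21, 0]) cylinder(h = 358, r = 21);
  translate([21, 243, 0]) cylinder(h = 358, r = 21);
  translate([267, 243, 0]) cylinder(h = 358, r = 21);
}
translate([-338, 308, 0]) {
  translate([0, 0, 358]) cube([288, 264, 40]);
  translate([21, 21, 0]) cylinder(h = 358, r = 21);
  translate([267, 21, 0]) cylinder(h = 358, r = 21);
  translate([21, 243, 0]) cylinder(h = 358, r = 21);
  translate([267, 243, 0]) cylinder(h = 358, r = 21);
}
translate([1756, 308, 0]) {
  translate([0, 0, 358]) cube([288, 264, 40]);
  translate([21, 21, 0]) cylinder(h = 358, r = 21);
  translate([267, 21, 0]) cylinder(h = 358, r = 21);
  translate([21, 243, 0]) cylinder(h = 358, r = 21);
  translate([267, 243, 0]) cylinder(h = 358, r = 21);
}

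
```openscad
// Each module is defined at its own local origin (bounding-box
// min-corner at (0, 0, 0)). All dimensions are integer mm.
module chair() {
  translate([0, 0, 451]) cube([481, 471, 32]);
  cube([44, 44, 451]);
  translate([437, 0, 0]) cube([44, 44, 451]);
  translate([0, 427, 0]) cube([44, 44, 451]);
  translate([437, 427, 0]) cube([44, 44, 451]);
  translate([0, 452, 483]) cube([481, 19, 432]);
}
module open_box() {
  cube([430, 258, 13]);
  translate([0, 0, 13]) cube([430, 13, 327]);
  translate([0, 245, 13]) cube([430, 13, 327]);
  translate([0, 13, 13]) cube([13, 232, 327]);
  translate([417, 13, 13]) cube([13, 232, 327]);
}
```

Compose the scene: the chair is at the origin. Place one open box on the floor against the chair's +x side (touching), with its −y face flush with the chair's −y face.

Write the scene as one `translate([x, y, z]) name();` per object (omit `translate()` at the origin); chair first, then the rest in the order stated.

chair();
translate([481, 0, 0]) open_box();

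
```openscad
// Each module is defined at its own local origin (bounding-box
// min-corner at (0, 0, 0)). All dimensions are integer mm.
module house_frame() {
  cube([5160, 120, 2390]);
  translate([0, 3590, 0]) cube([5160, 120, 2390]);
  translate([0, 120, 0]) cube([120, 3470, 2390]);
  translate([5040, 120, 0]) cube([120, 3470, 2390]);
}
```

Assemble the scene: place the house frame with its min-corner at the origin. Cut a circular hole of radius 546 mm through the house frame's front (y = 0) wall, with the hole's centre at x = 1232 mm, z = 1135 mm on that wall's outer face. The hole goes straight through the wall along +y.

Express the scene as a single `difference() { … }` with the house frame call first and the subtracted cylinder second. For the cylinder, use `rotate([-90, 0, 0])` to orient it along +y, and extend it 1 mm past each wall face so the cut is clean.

difference() {
  house_frame();
  translate([1232, -1, 1135]) rotate([-90, 0, 0]) cylinder(h = 122, r = 546);
}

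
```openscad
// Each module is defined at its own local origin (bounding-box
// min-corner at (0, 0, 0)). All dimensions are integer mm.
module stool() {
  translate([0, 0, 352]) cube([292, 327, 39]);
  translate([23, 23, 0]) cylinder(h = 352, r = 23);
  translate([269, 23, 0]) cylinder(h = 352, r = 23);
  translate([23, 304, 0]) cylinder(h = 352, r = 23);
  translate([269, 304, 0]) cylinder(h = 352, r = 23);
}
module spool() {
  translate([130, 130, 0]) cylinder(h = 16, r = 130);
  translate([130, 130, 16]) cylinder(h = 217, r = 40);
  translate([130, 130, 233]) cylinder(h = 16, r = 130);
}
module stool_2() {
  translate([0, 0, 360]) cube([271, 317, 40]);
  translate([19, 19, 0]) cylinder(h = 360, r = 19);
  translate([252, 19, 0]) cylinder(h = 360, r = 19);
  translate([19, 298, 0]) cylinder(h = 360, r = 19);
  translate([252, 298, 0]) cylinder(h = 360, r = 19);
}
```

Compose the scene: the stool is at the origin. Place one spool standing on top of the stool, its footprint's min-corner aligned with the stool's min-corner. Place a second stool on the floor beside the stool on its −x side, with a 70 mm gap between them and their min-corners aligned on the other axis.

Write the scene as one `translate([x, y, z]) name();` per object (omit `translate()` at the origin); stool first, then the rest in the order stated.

stool();
translate([0, 0, 391]) spool();
translate([-341, 0, 0]) stool_2();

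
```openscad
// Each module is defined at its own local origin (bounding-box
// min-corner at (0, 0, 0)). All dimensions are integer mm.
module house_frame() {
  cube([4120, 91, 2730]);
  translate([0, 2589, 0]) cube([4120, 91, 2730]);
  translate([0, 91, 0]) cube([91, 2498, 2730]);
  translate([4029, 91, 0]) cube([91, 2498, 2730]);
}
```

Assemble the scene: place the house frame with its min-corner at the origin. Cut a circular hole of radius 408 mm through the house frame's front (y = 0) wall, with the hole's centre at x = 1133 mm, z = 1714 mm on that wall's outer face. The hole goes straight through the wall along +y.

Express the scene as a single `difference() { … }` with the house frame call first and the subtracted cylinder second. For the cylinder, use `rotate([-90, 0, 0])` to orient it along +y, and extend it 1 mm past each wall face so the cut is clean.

difference() {
  house_frame();
  translate([1133, -1, 1714]) rotate([-90, 0, 0]) cylinder(h = 93, r = 408);
}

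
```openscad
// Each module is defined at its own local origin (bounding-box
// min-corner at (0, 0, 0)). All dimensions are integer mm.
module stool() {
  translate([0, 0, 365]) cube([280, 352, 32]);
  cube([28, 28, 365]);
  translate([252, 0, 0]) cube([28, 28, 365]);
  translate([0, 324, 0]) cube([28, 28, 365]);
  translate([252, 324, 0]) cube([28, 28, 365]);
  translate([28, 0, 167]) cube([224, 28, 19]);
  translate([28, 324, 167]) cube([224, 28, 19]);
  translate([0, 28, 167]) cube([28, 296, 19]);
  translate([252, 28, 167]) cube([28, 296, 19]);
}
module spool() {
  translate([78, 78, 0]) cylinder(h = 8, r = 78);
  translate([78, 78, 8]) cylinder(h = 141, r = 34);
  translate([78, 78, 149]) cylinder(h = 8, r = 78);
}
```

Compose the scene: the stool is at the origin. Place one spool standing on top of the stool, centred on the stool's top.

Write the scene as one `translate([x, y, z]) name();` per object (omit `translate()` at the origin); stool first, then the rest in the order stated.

stool();
translate([62, 98, 397]) spool();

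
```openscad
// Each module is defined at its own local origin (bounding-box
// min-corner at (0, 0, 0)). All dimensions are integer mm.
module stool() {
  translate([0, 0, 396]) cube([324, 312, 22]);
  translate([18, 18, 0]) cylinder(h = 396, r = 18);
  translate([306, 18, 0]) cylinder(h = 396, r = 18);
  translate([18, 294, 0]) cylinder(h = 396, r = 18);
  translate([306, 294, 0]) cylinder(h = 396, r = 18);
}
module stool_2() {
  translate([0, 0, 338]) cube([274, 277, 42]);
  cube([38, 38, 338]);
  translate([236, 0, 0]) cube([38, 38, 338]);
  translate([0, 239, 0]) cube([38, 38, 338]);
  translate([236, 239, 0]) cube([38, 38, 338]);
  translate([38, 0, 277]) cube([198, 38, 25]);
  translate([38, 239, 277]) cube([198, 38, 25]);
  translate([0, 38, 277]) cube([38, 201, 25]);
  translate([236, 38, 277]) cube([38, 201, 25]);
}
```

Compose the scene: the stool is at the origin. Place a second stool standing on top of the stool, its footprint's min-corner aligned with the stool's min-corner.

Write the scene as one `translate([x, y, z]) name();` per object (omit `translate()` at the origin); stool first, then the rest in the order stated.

stool();
translate([0, 0, 418]) stool_2();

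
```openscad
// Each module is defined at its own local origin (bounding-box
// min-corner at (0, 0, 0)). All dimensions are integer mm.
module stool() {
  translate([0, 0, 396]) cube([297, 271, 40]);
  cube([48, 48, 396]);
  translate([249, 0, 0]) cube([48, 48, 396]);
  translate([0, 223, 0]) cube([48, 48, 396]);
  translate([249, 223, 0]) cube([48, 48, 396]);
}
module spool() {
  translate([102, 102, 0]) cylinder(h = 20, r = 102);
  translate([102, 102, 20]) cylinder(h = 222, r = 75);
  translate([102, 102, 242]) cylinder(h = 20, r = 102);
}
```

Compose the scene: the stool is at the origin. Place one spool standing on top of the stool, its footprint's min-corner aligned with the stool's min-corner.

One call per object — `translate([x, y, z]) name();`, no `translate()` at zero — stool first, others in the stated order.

stool();
translate([0, 0, 436]) spool();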